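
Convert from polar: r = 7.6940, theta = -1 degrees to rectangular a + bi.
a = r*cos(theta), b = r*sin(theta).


a = 7.6940*cos(-1°) = 7.6940*0.99985 = 7.6928
b = 7.6940*sin(-1°) = 7.6940*(-0.01745) = -0.1343

7.6928 - 0.1343i


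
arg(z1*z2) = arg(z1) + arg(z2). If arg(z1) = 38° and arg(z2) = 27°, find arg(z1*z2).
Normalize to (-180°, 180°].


arg(z1*z2) = 38° + 27° = 65°
Normalized to (-180°, 180°]: 65°

65°


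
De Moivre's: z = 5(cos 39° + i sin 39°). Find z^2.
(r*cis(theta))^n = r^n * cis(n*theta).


r^2 = 5^2 = 25
n*theta = 2*39° = 78° = 78° (mod 360)
a = 25*cos(78°) = 5.1978
b = 25*sin(78°) = 24.4537

25 cis(78°) = 5.1978 + 24.4537i


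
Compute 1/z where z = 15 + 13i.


|z|^2 = 225+169 = 394
1/z = (15 - 13i)/394

1/z = 0.0381 - 0.0330i


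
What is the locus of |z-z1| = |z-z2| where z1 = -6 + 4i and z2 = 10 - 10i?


Equal distances means the locus is the perpendicular bisector of z1 and z2.
Midpoint = ((-6+10)/2, (4+(-10))/2) = (2.0000, -3.0000)

Perpendicular bisector through (2.0000, -3.0000)


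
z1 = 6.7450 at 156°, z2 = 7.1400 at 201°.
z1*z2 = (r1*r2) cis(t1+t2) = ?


r = 6.7450 * 7.1400 = 48.1593
theta = 156° + 201° = 357° = 357° (mod 360)

48.1593 cis(357°)


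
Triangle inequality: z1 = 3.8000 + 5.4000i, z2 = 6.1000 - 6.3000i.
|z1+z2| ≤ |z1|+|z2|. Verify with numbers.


|z1| = sqrt(3.8^2 + 5.4^2) = sqrt(43.6) = 6.6030
|z2| = sqrt(6.1^2 + (-6.3)^2) = sqrt(76.9) = 8.7693
z1+z2 = 9.9000 - 0.9000i
|z1+z2| = sqrt(98.82) = 9.9408
|z1|+|z2| = 6.6030 + 8.7693 = 15.3723

|z1+z2| = 9.9408 ≤ |z1|+|z2| = 15.3723 (verified)


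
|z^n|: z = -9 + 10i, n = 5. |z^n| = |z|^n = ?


|z| = sqrt(81+100) = sqrt(181) = 13.4536
|z^5| = |z|^5 = (sqrt(181))^5 = 181^2 * sqrt(181) = 32761*sqrt(181)

|z^5| = 32761*sqrt(181) ≈ 440754.1774


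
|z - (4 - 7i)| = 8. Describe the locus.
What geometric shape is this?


|z - z0| = r is a circle with center z0 and radius r.
Center = (4, -7), radius = 8

Circle with center (4, -7) and radius 8


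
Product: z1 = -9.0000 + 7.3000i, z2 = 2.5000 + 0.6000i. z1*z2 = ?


Real = -9*2.5 - 7.3*0.6 = -22.5 - 4.38 = -26.88
Imag = -9*0.6 + 2.5*7.3 = -5.4 + 18.25 = 12.85

-26.8800 + 12.8500i


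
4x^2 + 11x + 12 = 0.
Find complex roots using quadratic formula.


disc = 11^2 - 4*4*12 = 121 - 192 = -71
sqrt(|disc|) = sqrt(71) = 8.4261
Real part = -11/(2*4) = -1.3750
Imag part = 8.4261/(2*4) = 1.0533

-1.3750 ± 1.0533i


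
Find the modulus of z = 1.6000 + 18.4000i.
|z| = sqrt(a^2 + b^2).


|z| = sqrt(1.6^2 + 18.4^2) = sqrt(2.56 + 338.56) = sqrt(341.12) = 18.4694

|z| = 18.4694


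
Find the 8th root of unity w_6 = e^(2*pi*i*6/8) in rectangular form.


Angle = 360*6/8 = 270°
a = cos(270°) = 0
b = sin(270°) = -1.0000

0 - 1.0000i


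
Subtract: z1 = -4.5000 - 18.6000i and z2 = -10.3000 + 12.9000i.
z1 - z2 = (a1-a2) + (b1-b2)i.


Real: -4.5 + 10.3 = 5.8
Imag: -18.6 - 12.9 = -31.5

5.8000 - 31.5000i


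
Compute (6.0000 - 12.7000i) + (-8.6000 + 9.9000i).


Real: 6 - 8.6 = -2.6
Imag: -12.7 + 9.9 = -2.8

-2.6000 - 2.8000i


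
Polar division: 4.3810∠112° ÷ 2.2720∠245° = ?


r = 4.3810 / 2.2720 = 1.9283
theta = 112° - 245° = -133° = 227° (mod 360)

1.9283 cis(227°)


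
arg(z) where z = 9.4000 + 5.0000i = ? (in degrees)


Re = 9.4, Im = 5
arg = atan2(5, 9.4) = 28.0092 degrees

arg(z) = 28.0092 degrees


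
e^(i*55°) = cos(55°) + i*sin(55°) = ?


cos(55°) = 0.5736
sin(55°) = 0.8192

e^(i*55°) = 0.5736 + 0.8192i


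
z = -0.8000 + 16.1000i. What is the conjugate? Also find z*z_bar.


z_bar = -0.8000 - 16.1000i
z*z_bar = (-0.8)^2 + 16.1^2 = 0.64 + 259.21 = 259.85

z_bar = -0.8000 - 16.1000i, z*z_bar = 259.85


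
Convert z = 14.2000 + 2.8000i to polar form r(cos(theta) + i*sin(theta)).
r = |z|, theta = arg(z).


r = sqrt(201.64+7.84) = sqrt(209.48) = 14.4734
theta = atan2(2.8, 14.2) = 11.1547 degrees

r = 14.4734, theta = 11.1547 degrees


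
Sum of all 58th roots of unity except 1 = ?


With w = e^(2*pi*i/58), all 58 of the 58th roots of unity w^0 = 1, w, ..., w^(57) sum to 0: 1 + w + ... + w^(57) = (1 - w^58)/(1 - w) = 0 since w^58 = 1, w ≠ 1.
Removing the root 1: w + w^2 + ... + w^(57) = 0 - 1 = -1

Sum = -1


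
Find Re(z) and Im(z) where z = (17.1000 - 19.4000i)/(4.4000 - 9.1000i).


Multiply by conjugate: (17.1000 - 19.4000i)(4.4000 + 9.1000i) / (4.4^2 + (-9.1)^2)
Numerator real = 17.1*4.4 - (19.4)*(-9.1) = 251.78
Numerator imag = -19.4*4.4 - 17.1*(-9.1) = 70.25
Denominator = 102.17
Re(z) = 251.78/102.17 = 2.4643
Im(z) = 70.25/102.17 = 0.6876

Re(z) = 2.4643, Im(z) = 0.6876


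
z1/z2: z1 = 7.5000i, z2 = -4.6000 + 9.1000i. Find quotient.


Conjugate of z2 = -4.6000 - 9.1000i
Numerator: (7.5000i)(-4.6000 - 9.1000i) = 68.2500 - 34.5000i
Denominator: (-4.6)^2 + 9.1^2 = 103.97
Result = (68.2500 - 34.5000i)/103.97

0.6564 - 0.3318i


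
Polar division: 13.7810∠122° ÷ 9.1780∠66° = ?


r = 13.7810 / 9.1780 = 1.5015
theta = 122° - 66° = 56° = 56° (mod 360)

1.5015 cis(56°)


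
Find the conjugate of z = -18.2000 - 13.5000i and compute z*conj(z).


z_bar = -18.2000 + 13.5000i
z*z_bar = (-18.2)^2 + (-13.5)^2 = 331.24 + 182.25 = 513.49

z_bar = -18.2000 + 13.5000i, z*z_bar = 513.49


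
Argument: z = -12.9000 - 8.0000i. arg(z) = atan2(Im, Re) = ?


Re = -12.9, Im = -8
arg = atan2(-8, -12.9) = -148.1947 degrees

arg(z) = -148.1947 degrees


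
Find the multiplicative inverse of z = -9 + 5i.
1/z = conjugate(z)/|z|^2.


|z|^2 = 81+25 = 106
1/z = (-9 - 5i)/106

1/z = -0.0849 - 0.0472i


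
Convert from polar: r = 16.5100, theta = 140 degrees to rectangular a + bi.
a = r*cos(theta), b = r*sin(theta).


a = 16.5100*cos(140°) = 16.5100*(-0.766044) = -12.6474
b = 16.5100*sin(140°) = 16.5100*0.642788 = 10.6124

-12.6474 + 10.6124i


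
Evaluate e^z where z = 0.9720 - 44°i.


e^0.9720 = 2.6432
cos(-44°) = 0.71934
sin(-44°) = -0.69466
Real = 2.6432*0.71934 = 1.9014
Imag = 2.6432*(-0.69466) = -1.8361

1.9014 - 1.8361i


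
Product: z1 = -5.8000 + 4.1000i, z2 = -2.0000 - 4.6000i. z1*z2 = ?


Real = -5.8*(-2) - 4.1*(-4.6) = 11.6 - (-18.86) = 30.46
Imag = -5.8*(-4.6) - (2)*4.1 = 26.68 - (8.2) = 18.48

30.4600 + 18.4800i


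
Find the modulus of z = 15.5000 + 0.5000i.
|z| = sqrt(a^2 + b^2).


|z| = sqrt(15.5^2 + 0.5^2) = sqrt(240.25 + 0.25) = sqrt(240.5) = 15.5081

|z| = 15.5081


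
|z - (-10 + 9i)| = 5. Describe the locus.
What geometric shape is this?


|z - z0| = r is a circle with center z0 and radius r.
Center = (-10, 9), radius = 5

Circle with center (-10, 9) and radius 5


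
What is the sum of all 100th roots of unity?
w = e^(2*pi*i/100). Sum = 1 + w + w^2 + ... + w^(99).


The sum of all 100th roots of unity is 0.
Geometric series: (1 - w^100)/(1 - w) = (1-1)/(1-w) = 0 since w^100 = 1, w ≠ 1.
Alternatively: coefficient of z^99 in z^100 - 1 is 0.

0


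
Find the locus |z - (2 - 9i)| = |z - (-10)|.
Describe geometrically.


Equal distances means the locus is the perpendicular bisector of z1 and z2.
Midpoint = ((2+(-10))/2, (-9+0)/2) = (-4.0000, -4.5000)

Perpendicular bisector through (-4.0000, -4.5000)


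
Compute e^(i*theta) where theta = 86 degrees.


cos(86°) = 0.0698
sin(86°) = 0.9976

e^(i*86°) = 0.0698 + 0.9976i


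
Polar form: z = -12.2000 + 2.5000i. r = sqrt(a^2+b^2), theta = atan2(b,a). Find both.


r = sqrt(148.84+6.25) = sqrt(155.09) = 12.4535
theta = atan2(2.5, -12.2) = 168.4194 degrees

r = 12.4535, theta = 168.4194 degrees


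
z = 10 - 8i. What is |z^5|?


|z| = sqrt(100+64) = sqrt(164) = 12.8062
|z^5| = |z|^5 = (sqrt(164))^5 = 164^2 * sqrt(164) = 26896*sqrt(164)

|z^5| = 26896*sqrt(164) ≈ 344436.8590


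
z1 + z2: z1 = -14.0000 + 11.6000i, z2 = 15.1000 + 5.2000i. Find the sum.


Real: -14 + 15.1 = 1.1
Imag: 11.6 + 5.2 = 16.8

1.1000 + 16.8000i


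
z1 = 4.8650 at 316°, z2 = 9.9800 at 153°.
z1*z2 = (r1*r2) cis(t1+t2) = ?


r = 4.8650 * 9.9800 = 48.5527
theta = 316° + 153° = 469° = 109° (mod 360)

48.5527 cis(109°)


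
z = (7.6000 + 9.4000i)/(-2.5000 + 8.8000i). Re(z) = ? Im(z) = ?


Multiply by conjugate: (7.6000 + 9.4000i)(-2.5000 - 8.8000i) / ((-2.5)^2 + 8.8^2)
Numerator real = 7.6*(-2.5) + 9.4*8.8 = 63.72
Numerator imag = 9.4*(-2.5) - 7.6*8.8 = -90.38
Denominator = 83.69
Re(z) = 63.72/83.69 = 0.7614
Im(z) = -90.38/83.69 = -1.0799

Re(z) = 0.7614, Im(z) = -1.0799


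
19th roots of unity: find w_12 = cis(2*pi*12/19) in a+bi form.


Angle = 360*12/19 = 227.3684°
a = cos(227.3684°) = -0.6773
b = sin(227.3684°) = -0.7357

-0.6773 - 0.7357i


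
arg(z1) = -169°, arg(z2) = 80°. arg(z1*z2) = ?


arg(z1*z2) = -169° + 80° = -89°
Normalized to (-180°, 180°]: -89°

-89°


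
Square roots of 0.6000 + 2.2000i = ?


|z| = sqrt(0.36+4.84) = 2.2804
sqrt((|z|+a)/2) = sqrt((2.2804+0.6)/2) = sqrt(1.4402) = 1.2001
sqrt((|z|-a)/2) = sqrt((2.2804-0.6)/2) = sqrt(0.8402) = 0.9166

±(1.2001 + 0.9166i) i.e. 1.2001 + 0.9166i and -1.2001 - 0.9166i


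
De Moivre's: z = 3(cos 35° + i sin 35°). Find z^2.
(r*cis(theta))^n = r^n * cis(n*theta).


r^2 = 3^2 = 9
n*theta = 2*35° = 70° = 70° (mod 360)
a = 9*cos(70°) = 3.0782
b = 9*sin(70°) = 8.4572

9 cis(70°) = 3.0782 + 8.4572i


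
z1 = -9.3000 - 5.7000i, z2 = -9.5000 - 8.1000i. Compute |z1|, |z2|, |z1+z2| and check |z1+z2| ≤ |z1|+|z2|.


|z1| = sqrt((-9.3)^2 + (-5.7)^2) = sqrt(118.98) = 10.9078
|z2| = sqrt((-9.5)^2 + (-8.1)^2) = sqrt(155.86) = 12.4844
z1+z2 = -18.8000 - 13.8000i
|z1+z2| = sqrt(543.88) = 23.3212
|z1|+|z2| = 10.9078 + 12.4844 = 23.3922

|z1+z2| = 23.3212 ≤ |z1|+|z2| = 23.3922 (verified)


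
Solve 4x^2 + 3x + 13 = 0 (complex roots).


disc = 3^2 - 4*4*13 = 9 - 208 = -199
sqrt(|disc|) = sqrt(199) = 14.1067
Real part = -3/(2*4) = -0.3750
Imag part = 14.1067/(2*4) = 1.7633

-0.3750 ± 1.7633i


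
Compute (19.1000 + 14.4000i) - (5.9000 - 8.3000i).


Real: 19.1 - 5.9 = 13.2
Imag: 14.4 + 8.3 = 22.7

13.2000 + 22.7000i


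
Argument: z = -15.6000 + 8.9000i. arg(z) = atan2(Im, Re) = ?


Re = -15.6, Im = 8.9
arg = atan2(8.9, -15.6) = 150.2947 degrees

arg(z) = 150.2947 degrees


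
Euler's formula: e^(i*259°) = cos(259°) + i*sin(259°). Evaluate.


cos(259°) = -0.1908
sin(259°) = -0.9816

e^(i*259°) = -0.1908 - 0.9816i


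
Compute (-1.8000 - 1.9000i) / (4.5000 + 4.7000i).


Conjugate of z2 = 4.5000 - 4.7000i
Numerator: (-1.8000 - 1.9000i)(4.5000 - 4.7000i) = -17.0300 - 0.0900i
Denominator: 4.5^2 + 4.7^2 = 42.34
Result = (-17.0300 - 0.0900i)/42.34

-0.4022 - 0.0021i


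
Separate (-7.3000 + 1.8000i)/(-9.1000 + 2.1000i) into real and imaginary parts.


Multiply by conjugate: (-7.3000 + 1.8000i)(-9.1000 - 2.1000i) / ((-9.1)^2 + 2.1^2)
Numerator real = -7.3*(-9.1) + 1.8*2.1 = 70.21
Numerator imag = 1.8*(-9.1) - (-7.3)*2.1 = -1.05
Denominator = 87.22
Re(z) = 70.21/87.22 = 0.8050
Im(z) = -1.05/87.22 = -0.0120

Re(z) = 0.8050, Im(z) = -0.0120


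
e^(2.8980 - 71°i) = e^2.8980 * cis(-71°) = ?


e^2.8980 = 18.1378
cos(-71°) = 0.32557
sin(-71°) = -0.94552
Real = 18.1378*0.32557 = 5.9051
Imag = 18.1378*(-0.94552) = -17.1497

5.9051 - 17.1497i


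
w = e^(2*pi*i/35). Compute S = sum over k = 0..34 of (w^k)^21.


The roots are w_k = w^k with w = e^(2*pi*i/35), and (w^k)^21 = (w^21)^k.
So S = 1 + u + u^2 + ... + u^(34) with u = w^21.
21 = 0*35 + 21, so 21 is not a multiple of 35: u = w^21 ≠ 1 (w is a primitive 35th root), while u^35 = (w^35)^21 = 1.
Geometric series: S = (1 - u^35)/(1 - u) = (1 - 1)/(1 - u) = 0

S = 0


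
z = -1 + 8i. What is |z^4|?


|z| = sqrt(1+64) = sqrt(65) = 8.0623
|z^4| = |z|^4 = (sqrt(65))^4 = 65^2 = 4225

|z^4| = 4225


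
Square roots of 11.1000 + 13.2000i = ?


|z| = sqrt(123.21+174.24) = 17.2467
sqrt((|z|+a)/2) = sqrt((17.2467+11.1)/2) = sqrt(14.1734) = 3.7648
sqrt((|z|-a)/2) = sqrt((17.2467-11.1)/2) = sqrt(3.0734) = 1.7531

±(3.7648 + 1.7531i) i.e. 3.7648 + 1.7531i and -3.7648 - 1.7531i


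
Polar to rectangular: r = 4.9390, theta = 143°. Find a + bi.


a = 4.9390*cos(143°) = 4.9390*(-0.79864) = -3.9445
b = 4.9390*sin(143°) = 4.9390*0.60182 = 2.9724

-3.9445 + 2.9724i


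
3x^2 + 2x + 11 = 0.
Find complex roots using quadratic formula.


disc = 2^2 - 4*3*11 = 4 - 132 = -128
sqrt(|disc|) = sqrt(128) = 11.3137
Real part = -2/(2*3) = -0.3333
Imag part = 11.3137/(2*3) = 1.8856

-0.3333 ± 1.8856i


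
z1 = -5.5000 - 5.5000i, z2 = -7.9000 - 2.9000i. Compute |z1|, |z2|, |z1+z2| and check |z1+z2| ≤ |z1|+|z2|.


|z1| = sqrt((-5.5)^2 + (-5.5)^2) = sqrt(60.5) = 7.7782
|z2| = sqrt((-7.9)^2 + (-2.9)^2) = sqrt(70.82) = 8.4155
z1+z2 = -13.4000 - 8.4000i
|z1+z2| = sqrt(250.12) = 15.8152
|z1|+|z2| = 7.7782 + 8.4155 = 16.1937

|z1+z2| = 15.8152 ≤ |z1|+|z2| = 16.1937 (verified)


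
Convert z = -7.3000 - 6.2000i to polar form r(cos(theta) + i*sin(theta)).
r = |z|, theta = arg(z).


r = sqrt(53.29+38.44) = sqrt(91.73) = 9.5776
theta = atan2(-6.2, -7.3) = -139.6583 degrees

r = 9.5776, theta = -139.6583 degrees


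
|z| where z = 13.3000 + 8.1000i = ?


|z| = sqrt(13.3^2 + 8.1^2) = sqrt(176.89 + 65.61) = sqrt(242.5) = 15.5724

|z| = 15.5724


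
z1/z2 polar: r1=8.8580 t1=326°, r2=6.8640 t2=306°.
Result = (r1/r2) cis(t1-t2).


r = 8.8580 / 6.8640 = 1.2905
theta = 326° - 306° = 20° = 20° (mod 360)

1.2905 cis(20°)


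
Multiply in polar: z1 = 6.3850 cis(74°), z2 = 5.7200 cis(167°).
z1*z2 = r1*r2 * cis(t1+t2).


r = 6.3850 * 5.7200 = 36.5222
theta = 74° + 167° = 241° = 241° (mod 360)

36.5222 cis(241°)


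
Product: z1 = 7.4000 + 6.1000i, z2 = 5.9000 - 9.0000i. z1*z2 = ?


Real = 7.4*5.9 - 6.1*(-9) = 43.66 - (-54.9) = 98.56
Imag = 7.4*(-9) + 5.9*6.1 = -66.6 + 35.99 = -30.61

98.5600 - 30.6100i


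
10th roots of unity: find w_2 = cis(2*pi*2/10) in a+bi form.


Angle = 360*2/10 = 72°
a = cos(72°) = 0.3090
b = sin(72°) = 0.9511

0.3090 + 0.9511i


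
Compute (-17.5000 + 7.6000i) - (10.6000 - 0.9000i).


Real: -17.5 - 10.6 = -28.1
Imag: 7.6 + 0.9 = 8.5

-28.1000 + 8.5000i


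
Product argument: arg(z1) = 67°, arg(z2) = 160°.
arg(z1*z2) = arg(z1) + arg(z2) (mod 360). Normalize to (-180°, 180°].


arg(z1*z2) = 67° + 160° = 227°
Normalized to (-180°, 180°]: -133°

-133°


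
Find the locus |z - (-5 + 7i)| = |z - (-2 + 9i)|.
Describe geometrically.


Equal distances means the locus is the perpendicular bisector of z1 and z2.
Midpoint = ((-5+(-2))/2, (7+9)/2) = (-3.5000, 8.0000)

Perpendicular bisector through (-3.5000, 8.0000)


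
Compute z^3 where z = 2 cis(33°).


r^3 = 2^3 = 8
n*theta = 3*33° = 99° = 99° (mod 360)
a = 8*cos(99°) = -1.2515
b = 8*sin(99°) = 7.9015

8 cis(99°) = -1.2515 + 7.9015i


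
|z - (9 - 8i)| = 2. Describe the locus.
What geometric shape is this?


|z - z0| = r is a circle with center z0 and radius r.
Center = (9, -8), radius = 2

Circle with center (9, -8) and radius 2


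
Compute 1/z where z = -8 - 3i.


|z|^2 = 64+9 = 73
1/z = (-8 + 3i)/73

1/z = -0.1096 + 0.0411i


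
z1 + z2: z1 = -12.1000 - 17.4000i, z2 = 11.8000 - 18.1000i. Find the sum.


Real: -12.1 + 11.8 = -0.3
Imag: -17.4 - 18.1 = -35.5

-0.3000 - 35.5000i


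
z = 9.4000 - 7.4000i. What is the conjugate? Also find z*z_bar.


z_bar = 9.4000 + 7.4000i
z*z_bar = 9.4^2 + (-7.4)^2 = 88.36 + 54.76 = 143.12

z_bar = 9.4000 + 7.4000i, z*z_bar = 143.12


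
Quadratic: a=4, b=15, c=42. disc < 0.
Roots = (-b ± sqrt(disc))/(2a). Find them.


disc = 15^2 - 4*4*42 = 225 - 672 = -447
sqrt(|disc|) = sqrt(447) = 21.1424
Real part = -15/(2*4) = -1.8750
Imag part = 21.1424/(2*4) = 2.6428

-1.8750 ± 2.6428i


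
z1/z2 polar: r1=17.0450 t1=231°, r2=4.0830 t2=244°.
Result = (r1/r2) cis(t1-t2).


r = 17.0450 / 4.0830 = 4.1746
theta = 231° - 244° = -13° = 347° (mod 360)

4.1746 cis(347°)


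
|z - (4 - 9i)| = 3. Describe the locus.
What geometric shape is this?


|z - z0| = r is a circle with center z0 and radius r.
Center = (4, -9), radius = 3

Circle with center (4, -9) and radius 3


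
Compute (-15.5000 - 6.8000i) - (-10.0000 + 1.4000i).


Real: -15.5 + 10 = -5.5
Imag: -6.8 - 1.4 = -8.2

-5.5000 - 8.2000i


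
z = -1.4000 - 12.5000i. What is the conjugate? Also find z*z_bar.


z_bar = -1.4000 + 12.5000i
z*z_bar = (-1.4)^2 + (-12.5)^2 = 1.96 + 156.25 = 158.21

z_bar = -1.4000 + 12.5000i, z*z_bar = 158.21


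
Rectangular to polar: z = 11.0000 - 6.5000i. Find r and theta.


r = sqrt(121+42.25) = sqrt(163.25) = 12.7769
theta = atan2(-6.5, 11) = -30.5792 degrees

r = 12.7769, theta = -30.5792 degrees


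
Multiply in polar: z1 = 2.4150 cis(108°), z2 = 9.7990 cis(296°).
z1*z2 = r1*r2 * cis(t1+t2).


r = 2.4150 * 9.7990 = 23.6646
theta = 108° + 296° = 404° = 44° (mod 360)

23.6646 cis(44°)


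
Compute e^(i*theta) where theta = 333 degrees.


cos(333°) = 0.8910
sin(333°) = -0.4540

e^(i*333°) = 0.8910 - 0.4540i


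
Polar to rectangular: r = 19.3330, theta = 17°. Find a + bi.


a = 19.3330*cos(17°) = 19.3330*0.956305 = 18.4882
b = 19.3330*sin(17°) = 19.3330*0.29237 = 5.6524

18.4882 + 5.6524i


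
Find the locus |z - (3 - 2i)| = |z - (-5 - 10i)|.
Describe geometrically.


Equal distances means the locus is the perpendicular bisector of z1 and z2.
Midpoint = ((3+(-5))/2, (-2+(-10))/2) = (-1.0000, -6.0000)

Perpendicular bisector through (-1.0000, -6.0000)


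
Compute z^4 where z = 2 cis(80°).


r^4 = 2^4 = 16
n*theta = 4*80° = 320° = 320° (mod 360)
a = 16*cos(320°) = 12.2567
b = 16*sin(320°) = -10.2846

16 cis(320°) = 12.2567 - 10.2846i


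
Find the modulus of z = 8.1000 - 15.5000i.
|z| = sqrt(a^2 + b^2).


|z| = sqrt(8.1^2 + (-15.5)^2) = sqrt(65.61 + 240.25) = sqrt(305.86) = 17.4889

|z| = 17.4889


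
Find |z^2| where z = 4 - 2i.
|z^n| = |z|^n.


|z| = sqrt(16+4) = sqrt(20) = 4.4721
|z^2| = |z|^2 = (sqrt(20))^2 = 20

|z^2| = 20


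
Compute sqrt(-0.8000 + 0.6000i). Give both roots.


|z| = sqrt(0.64+0.36) = 1.0000
sqrt((|z|+a)/2) = sqrt((1.0000+(-0.8))/2) = sqrt(0.1000) = 0.3162
sqrt((|z|-a)/2) = sqrt((1.0000-(-0.8))/2) = sqrt(0.9000) = 0.9487

±(0.3162 + 0.9487i) i.e. 0.3162 + 0.9487i and -0.3162 - 0.9487i


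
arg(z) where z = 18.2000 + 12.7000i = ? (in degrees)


Re = 18.2, Im = 12.7
arg = atan2(12.7, 18.2) = 34.9074 degrees

arg(z) = 34.9074 degrees


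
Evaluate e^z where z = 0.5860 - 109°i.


e^0.5860 = 1.7968
cos(-109°) = -0.3256
sin(-109°) = -0.9455
Real = 1.7968*(-0.3256) = -0.5850
Imag = 1.7968*(-0.9455) = -1.6989

-0.5850 - 1.6989i


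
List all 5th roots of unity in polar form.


The 5th roots of unity are cis(360k/5°) for k=0..4
Angle step = 360/5 = 72°
Primitive root: cis(72°)
Primitive root = 0.3090 + 0.9511i

5 roots at angles: 0°, 72°, 144°, 216°, 288°


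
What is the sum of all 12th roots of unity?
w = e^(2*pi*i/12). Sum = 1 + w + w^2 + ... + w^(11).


The sum of all 12th roots of unity is 0.
Geometric series: (1 - w^12)/(1 - w) = (1-1)/(1-w) = 0 since w^12 = 1, w ≠ 1.
Alternatively: coefficient of z^11 in z^12 - 1 is 0.

0


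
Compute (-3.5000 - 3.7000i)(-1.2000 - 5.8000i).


Real = -3.5*(-1.2) - (-3.7)*(-5.8) = 4.2 - 21.46 = -17.26
Imag = -3.5*(-5.8) - (1.2)*(-3.7) = 20.3 + 4.44 = 24.74

-17.2600 + 24.7400i


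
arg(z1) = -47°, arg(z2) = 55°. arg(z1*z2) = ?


arg(z1*z2) = -47° + 55° = 8°
Normalized to (-180°, 180°]: 8°

8°


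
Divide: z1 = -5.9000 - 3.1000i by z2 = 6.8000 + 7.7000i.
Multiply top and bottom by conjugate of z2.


Conjugate of z2 = 6.8000 - 7.7000i
Numerator: (-5.9000 - 3.1000i)(6.8000 - 7.7000i) = -63.9900 + 24.3500i
Denominator: 6.8^2 + 7.7^2 = 105.53
Result = (-63.9900 + 24.3500i)/105.53

-0.6064 + 0.2307i


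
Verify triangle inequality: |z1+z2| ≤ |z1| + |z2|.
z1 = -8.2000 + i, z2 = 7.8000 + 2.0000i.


|z1| = sqrt((-8.2)^2 + 1^2) = sqrt(68.24) = 8.2608
|z2| = sqrt(7.8^2 + 2^2) = sqrt(64.84) = 8.0523
z1+z2 = -0.4000 + 3.0000i
|z1+z2| = sqrt(9.16) = 3.0265
|z1|+|z2| = 8.2608 + 8.0523 = 16.3131

|z1+z2| = 3.0265 ≤ |z1|+|z2| = 16.3131 (verified)


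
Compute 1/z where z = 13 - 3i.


|z|^2 = 169+9 = 178
1/z = (13 + 3i)/178

1/z = 0.0730 + 0.0169i


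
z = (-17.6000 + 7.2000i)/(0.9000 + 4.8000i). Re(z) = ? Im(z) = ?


Multiply by conjugate: (-17.6000 + 7.2000i)(0.9000 - 4.8000i) / (0.9^2 + 4.8^2)
Numerator real = -17.6*0.9 + 7.2*4.8 = 18.72
Numerator imag = 7.2*0.9 - (-17.6)*4.8 = 90.96
Denominator = 23.85
Re(z) = 18.72/23.85 = 0.7849
Im(z) = 90.96/23.85 = 3.8138

Re(z) = 0.7849, Im(z) = 3.8138


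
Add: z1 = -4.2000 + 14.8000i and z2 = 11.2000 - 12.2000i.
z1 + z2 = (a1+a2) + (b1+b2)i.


Real: -4.2 + 11.2 = 7
Imag: 14.8 - 12.2 = 2.6

7.0000 + 2.6000i


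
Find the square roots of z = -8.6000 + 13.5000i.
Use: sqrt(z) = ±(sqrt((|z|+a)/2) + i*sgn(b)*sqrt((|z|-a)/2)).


|z| = sqrt(73.96+182.25) = 16.0066
sqrt((|z|+a)/2) = sqrt((16.0066+(-8.6))/2) = sqrt(3.7033) = 1.9244
sqrt((|z|-a)/2) = sqrt((16.0066-(-8.6))/2) = sqrt(12.3033) = 3.5076

±(1.9244 + 3.5076i) i.e. 1.9244 + 3.5076i and -1.9244 - 3.5076i


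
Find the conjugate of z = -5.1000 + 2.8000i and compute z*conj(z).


z_bar = -5.1000 - 2.8000i
z*z_bar = (-5.1)^2 + 2.8^2 = 26.01 + 7.84 = 33.85

z_bar = -5.1000 - 2.8000i, z*z_bar = 33.85


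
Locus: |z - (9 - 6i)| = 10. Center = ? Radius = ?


|z - z0| = r is a circle with center z0 and radius r.
Center = (9, -6), radius = 10

Circle with center (9, -6) and radius 10


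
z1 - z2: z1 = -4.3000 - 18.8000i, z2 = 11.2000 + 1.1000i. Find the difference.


Real: -4.3 - 11.2 = -15.5
Imag: -18.8 - 1.1 = -19.9

-15.5000 - 19.9000i


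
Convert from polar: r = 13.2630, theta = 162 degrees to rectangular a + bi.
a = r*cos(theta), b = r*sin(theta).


a = 13.2630*cos(162°) = 13.2630*(-0.95106) = -12.6139
b = 13.2630*sin(162°) = 13.2630*0.30902 = 4.0985

-12.6139 + 4.0985i


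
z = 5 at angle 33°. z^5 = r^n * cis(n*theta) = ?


r^5 = 5^5 = 3125
n*theta = 5*33° = 165° = 165° (mod 360)
a = 3125*cos(165°) = -3018.5182
b = 3125*sin(165°) = 808.8095

3125 cis(165°) = -3018.5182 + 808.8095i


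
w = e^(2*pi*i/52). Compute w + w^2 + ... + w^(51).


With w = e^(2*pi*i/52), all 52 of the 52th roots of unity w^0 = 1, w, ..., w^(51) sum to 0: 1 + w + ... + w^(51) = (1 - w^52)/(1 - w) = 0 since w^52 = 1, w ≠ 1.
Removing the root 1: w + w^2 + ... + w^(51) = 0 - 1 = -1

Sum = -1


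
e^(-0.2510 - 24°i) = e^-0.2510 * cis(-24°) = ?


e^-0.2510 = 0.77802
cos(-24°) = 0.91355
sin(-24°) = -0.40674
Real = 0.77802*0.91355 = 0.7108
Imag = 0.77802*(-0.40674) = -0.3165

0.7108 - 0.3165i


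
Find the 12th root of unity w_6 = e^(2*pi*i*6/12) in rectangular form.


Angle = 360*6/12 = 180°
a = cos(180°) = -1.0000
b = sin(180°) = 0

-1.0000 + 0i


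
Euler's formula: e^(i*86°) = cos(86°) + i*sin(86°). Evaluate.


cos(86°) = 0.0698
sin(86°) = 0.9976

e^(i*86°) = 0.0698 + 0.9976i


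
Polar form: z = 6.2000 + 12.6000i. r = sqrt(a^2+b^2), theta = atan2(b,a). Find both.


r = sqrt(38.44+158.76) = sqrt(197.2) = 14.0428
theta = atan2(12.6, 6.2) = 63.7999 degrees

r = 14.0428, theta = 63.7999 degrees


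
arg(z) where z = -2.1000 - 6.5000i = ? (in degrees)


Re = -2.1, Im = -6.5
arg = atan2(-6.5, -2.1) = -107.9044 degrees

arg(z) = -107.9044 degrees


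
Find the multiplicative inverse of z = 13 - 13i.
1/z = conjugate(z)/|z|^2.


|z|^2 = 169+169 = 338
1/z = (13 + 13i)/338

1/z = 0.0385 + 0.0385i


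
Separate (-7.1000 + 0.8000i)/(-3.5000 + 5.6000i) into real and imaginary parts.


Multiply by conjugate: (-7.1000 + 0.8000i)(-3.5000 - 5.6000i) / ((-3.5)^2 + 5.6^2)
Numerator real = -7.1*(-3.5) + 0.8*5.6 = 29.33
Numerator imag = 0.8*(-3.5) - (-7.1)*5.6 = 36.96
Denominator = 43.61
Re(z) = 29.33/43.61 = 0.6726
Im(z) = 36.96/43.61 = 0.8475

Re(z) = 0.6726, Im(z) = 0.8475


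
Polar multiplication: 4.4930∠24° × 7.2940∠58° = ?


r = 4.4930 * 7.2940 = 32.7719
theta = 24° + 58° = 82° = 82° (mod 360)

32.7719 cis(82°)


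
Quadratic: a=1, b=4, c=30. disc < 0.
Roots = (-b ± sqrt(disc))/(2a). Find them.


disc = 4^2 - 4*1*30 = 16 - 120 = -104
sqrt(|disc|) = sqrt(104) = 10.1980
Real part = -4/(2*1) = -2.0000
Imag part = 10.1980/(2*1) = 5.0990

-2.0000 ± 5.0990i


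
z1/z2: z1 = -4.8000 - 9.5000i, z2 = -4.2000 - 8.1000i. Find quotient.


Conjugate of z2 = -4.2000 + 8.1000i
Numerator: (-4.8000 - 9.5000i)(-4.2000 + 8.1000i) = 97.1100 + 1.0200i
Denominator: (-4.2)^2 + (-8.1)^2 = 83.25
Result = (97.1100 + 1.0200i)/83.25

1.1665 + 0.0123i


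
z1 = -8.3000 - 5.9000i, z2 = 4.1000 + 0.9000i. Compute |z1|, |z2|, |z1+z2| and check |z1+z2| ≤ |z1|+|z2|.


|z1| = sqrt((-8.3)^2 + (-5.9)^2) = sqrt(103.7) = 10.1833
|z2| = sqrt(4.1^2 + 0.9^2) = sqrt(17.62) = 4.1976
z1+z2 = -4.2000 - 5.0000i
|z1+z2| = sqrt(42.64) = 6.5299
|z1|+|z2| = 10.1833 + 4.1976 = 14.3809

|z1+z2| = 6.5299 ≤ |z1|+|z2| = 14.3809 (verified)


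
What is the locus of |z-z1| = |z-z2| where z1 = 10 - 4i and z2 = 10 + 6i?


Equal distances means the locus is the perpendicular bisector of z1 and z2.
Midpoint = ((10+10)/2, (-4+6)/2) = (10.0000, 1.0000)

Perpendicular bisector through (10.0000, 1.0000)


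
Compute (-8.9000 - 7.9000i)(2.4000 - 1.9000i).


Real = -8.9*2.4 - (-7.9)*(-1.9) = -21.36 - 15.01 = -36.37
Imag = -8.9*(-1.9) + 2.4*(-7.9) = 16.91 - (18.96) = -2.05

-36.3700 - 2.0500i


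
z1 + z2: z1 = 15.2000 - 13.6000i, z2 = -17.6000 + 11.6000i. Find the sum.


Real: 15.2 - 17.6 = -2.4
Imag: -13.6 + 11.6 = -2

-2.4000 - 2.0000i


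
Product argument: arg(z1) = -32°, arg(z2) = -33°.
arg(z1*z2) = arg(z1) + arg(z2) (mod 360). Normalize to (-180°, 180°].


arg(z1*z2) = -32° - 33° = -65°
Normalized to (-180°, 180°]: -65°

-65°


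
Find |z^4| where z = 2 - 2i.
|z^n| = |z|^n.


|z| = sqrt(4+4) = sqrt(8) = 2.8284
|z^4| = |z|^4 = (sqrt(8))^4 = 8^2 = 64

|z^4| = 64


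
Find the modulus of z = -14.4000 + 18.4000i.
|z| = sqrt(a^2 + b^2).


|z| = sqrt((-14.4)^2 + 18.4^2) = sqrt(207.36 + 338.56) = sqrt(545.92) = 23.3649

|z| = 23.3649


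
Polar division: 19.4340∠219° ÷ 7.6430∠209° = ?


r = 19.4340 / 7.6430 = 2.5427
theta = 219° - 209° = 10° = 10° (mod 360)

2.5427 cis(10°)


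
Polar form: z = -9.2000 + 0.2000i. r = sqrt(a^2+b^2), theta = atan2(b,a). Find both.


r = sqrt(84.64+0.04) = sqrt(84.68) = 9.2022
theta = atan2(0.2, -9.2) = 178.7546 degrees

r = 9.2022, theta = 178.7546 degrees


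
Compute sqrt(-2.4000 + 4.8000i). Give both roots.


|z| = sqrt(5.76+23.04) = 5.3666
sqrt((|z|+a)/2) = sqrt((5.3666+(-2.4))/2) = sqrt(1.4833) = 1.2179
sqrt((|z|-a)/2) = sqrt((5.3666-(-2.4))/2) = sqrt(3.8833) = 1.9706

±(1.2179 + 1.9706i) i.e. 1.2179 + 1.9706i and -1.2179 - 1.9706i


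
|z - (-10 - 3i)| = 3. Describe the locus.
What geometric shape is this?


|z - z0| = r is a circle with center z0 and radius r.
Center = (-10, -3), radius = 3

Circle with center (-10, -3) and radius 3


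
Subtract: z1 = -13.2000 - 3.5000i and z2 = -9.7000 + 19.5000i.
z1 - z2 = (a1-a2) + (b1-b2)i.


Real: -13.2 + 9.7 = -3.5
Imag: -3.5 - 19.5 = -23

-3.5000 - 23.0000i


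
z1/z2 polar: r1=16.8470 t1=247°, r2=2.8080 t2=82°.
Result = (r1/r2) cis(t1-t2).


r = 16.8470 / 2.8080 = 5.9996
theta = 247° - 82° = 165° = 165° (mod 360)

5.9996 cis(165°)


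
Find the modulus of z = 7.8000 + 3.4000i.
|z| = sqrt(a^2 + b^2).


|z| = sqrt(7.8^2 + 3.4^2) = sqrt(60.84 + 11.56) = sqrt(72.4) = 8.5088

|z| = 8.5088


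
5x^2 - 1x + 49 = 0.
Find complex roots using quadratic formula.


disc = (-1)^2 - 4*5*49 = 1 - 980 = -979
sqrt(|disc|) = sqrt(979) = 31.2890
Real part = 1/(2*5) = 0.1000
Imag part = 31.2890/(2*5) = 3.1289

0.1000 ± 3.1289i


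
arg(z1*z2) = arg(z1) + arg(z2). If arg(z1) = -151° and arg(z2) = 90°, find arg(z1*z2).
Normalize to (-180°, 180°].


arg(z1*z2) = -151° + 90° = -61°
Normalized to (-180°, 180°]: -61°

-61°


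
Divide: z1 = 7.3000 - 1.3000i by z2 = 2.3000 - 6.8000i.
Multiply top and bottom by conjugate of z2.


Conjugate of z2 = 2.3000 + 6.8000i
Numerator: (7.3000 - 1.3000i)(2.3000 + 6.8000i) = 25.6300 + 46.6500i
Denominator: 2.3^2 + (-6.8)^2 = 51.53
Result = (25.6300 + 46.6500i)/51.53

0.4974 + 0.9053i


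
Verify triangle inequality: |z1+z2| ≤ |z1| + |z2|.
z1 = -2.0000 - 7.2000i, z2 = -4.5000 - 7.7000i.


|z1| = sqrt((-2)^2 + (-7.2)^2) = sqrt(55.84) = 7.4726
|z2| = sqrt((-4.5)^2 + (-7.7)^2) = sqrt(79.54) = 8.9185
z1+z2 = -6.5000 - 14.9000i
|z1+z2| = sqrt(264.26) = 16.2561
|z1|+|z2| = 7.4726 + 8.9185 = 16.3911

|z1+z2| = 16.2561 ≤ |z1|+|z2| = 16.3911 (verified)


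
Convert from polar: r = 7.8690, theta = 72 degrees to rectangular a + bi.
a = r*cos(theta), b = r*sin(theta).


a = 7.8690*cos(72°) = 7.8690*0.30902 = 2.4317
b = 7.8690*sin(72°) = 7.8690*0.95106 = 7.4839

2.4317 + 7.4839i


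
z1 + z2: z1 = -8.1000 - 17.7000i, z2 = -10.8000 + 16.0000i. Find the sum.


Real: -8.1 - 10.8 = -18.9
Imag: -17.7 + 16 = -1.7

-18.9000 - 1.7000i


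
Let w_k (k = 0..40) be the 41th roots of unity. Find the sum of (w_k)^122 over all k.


The roots are w_k = w^k with w = e^(2*pi*i/41), and (w^k)^122 = (w^122)^k.
So S = 1 + u + u^2 + ... + u^(40) with u = w^122.
122 = 2*41 + 40, so 122 is not a multiple of 41: u = (w^41)^2 * w^40 = w^40 ≠ 1 (w is a primitive 41th root), while u^41 = (w^41)^122 = 1.
Geometric series: S = (1 - u^41)/(1 - u) = (1 - 1)/(1 - u) = 0

S = 0


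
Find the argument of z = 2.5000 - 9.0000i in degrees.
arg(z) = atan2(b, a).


Re = 2.5, Im = -9
arg = atan2(-9, 2.5) = -74.4759 degrees

arg(z) = -74.4759 degrees


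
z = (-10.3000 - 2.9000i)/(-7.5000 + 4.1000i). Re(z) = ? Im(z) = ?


Multiply by conjugate: (-10.3000 - 2.9000i)(-7.5000 - 4.1000i) / ((-7.5)^2 + 4.1^2)
Numerator real = -10.3*(-7.5) - (2.9)*4.1 = 65.36
Numerator imag = -2.9*(-7.5) - (-10.3)*4.1 = 63.98
Denominator = 73.06
Re(z) = 65.36/73.06 = 0.8946
Im(z) = 63.98/73.06 = 0.8757

Re(z) = 0.8946, Im(z) = 0.8757


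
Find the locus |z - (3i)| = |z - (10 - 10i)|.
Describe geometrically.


Equal distances means the locus is the perpendicular bisector of z1 and z2.
Midpoint = ((0+10)/2, (3+(-10))/2) = (5.0000, -3.5000)

Perpendicular bisector through (5.0000, -3.5000)


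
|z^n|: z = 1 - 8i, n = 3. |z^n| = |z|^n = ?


|z| = sqrt(1+64) = sqrt(65) = 8.0623
|z^3| = |z|^3 = (sqrt(65))^3 = 65*sqrt(65)

|z^3| = 65*sqrt(65) ≈ 524.0468


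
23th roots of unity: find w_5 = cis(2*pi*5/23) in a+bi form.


Angle = 360*5/23 = 78.2609°
a = cos(78.2609°) = 0.2035
b = sin(78.2609°) = 0.9791

0.2035 + 0.9791i


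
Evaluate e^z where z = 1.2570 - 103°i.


e^1.2570 = 3.5149
cos(-103°) = -0.22495
sin(-103°) = -0.97437
Real = 3.5149*(-0.22495) = -0.7907
Imag = 3.5149*(-0.97437) = -3.4248

-0.7907 - 3.4248i


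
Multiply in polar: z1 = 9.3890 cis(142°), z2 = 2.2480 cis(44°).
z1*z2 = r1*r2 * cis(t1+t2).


r = 9.3890 * 2.2480 = 21.1065
theta = 142° + 44° = 186° = 186° (mod 360)

21.1065 cis(186°)


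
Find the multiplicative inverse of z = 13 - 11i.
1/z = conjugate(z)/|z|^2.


|z|^2 = 169+121 = 290
1/z = (13 + 11i)/290

1/z = 0.0448 + 0.0379i


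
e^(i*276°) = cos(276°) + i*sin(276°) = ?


cos(276°) = 0.1045
sin(276°) = -0.9945

e^(i*276°) = 0.1045 - 0.9945i


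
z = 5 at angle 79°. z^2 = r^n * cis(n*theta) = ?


r^2 = 5^2 = 25
n*theta = 2*79° = 158° = 158° (mod 360)
a = 25*cos(158°) = -23.1796
b = 25*sin(158°) = 9.3652

25 cis(158°) = -23.1796 + 9.3652i


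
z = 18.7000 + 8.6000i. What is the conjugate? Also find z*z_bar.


z_bar = 18.7000 - 8.6000i
z*z_bar = 18.7^2 + 8.6^2 = 349.69 + 73.96 = 423.65

z_bar = 18.7000 - 8.6000i, z*z_bar = 423.65


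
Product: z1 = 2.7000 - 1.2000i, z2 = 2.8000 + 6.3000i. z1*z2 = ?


Real = 2.7*2.8 - (-1.2)*6.3 = 7.56 - (-7.56) = 15.12
Imag = 2.7*6.3 + 2.8*(-1.2) = 17.01 - (3.36) = 13.65

15.1200 + 13.6500i


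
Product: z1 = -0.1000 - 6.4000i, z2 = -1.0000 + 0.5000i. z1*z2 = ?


Real = -0.1*(-1) - (-6.4)*0.5 = 0.1 - (-3.2) = 3.3
Imag = -0.1*0.5 - (1)*(-6.4) = -0.05 + 6.4 = 6.35

3.3000 + 6.3500i


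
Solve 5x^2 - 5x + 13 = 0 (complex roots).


disc = (-5)^2 - 4*5*13 = 25 - 260 = -235
sqrt(|disc|) = sqrt(235) = 15.3297
Real part = 5/(2*5) = 0.5000
Imag part = 15.3297/(2*5) = 1.5330

0.5000 ± 1.5330i


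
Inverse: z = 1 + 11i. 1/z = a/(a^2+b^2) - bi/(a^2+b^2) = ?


|z|^2 = 1+121 = 122
1/z = (1 - 11i)/122

1/z = 0.0082 - 0.0902i


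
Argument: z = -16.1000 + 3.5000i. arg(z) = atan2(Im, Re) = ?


Re = -16.1, Im = 3.5
arg = atan2(3.5, -16.1) = 167.7352 degrees

arg(z) = 167.7352 degrees


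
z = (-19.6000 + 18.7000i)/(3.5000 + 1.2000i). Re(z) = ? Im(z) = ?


Multiply by conjugate: (-19.6000 + 18.7000i)(3.5000 - 1.2000i) / (3.5^2 + 1.2^2)
Numerator real = -19.6*3.5 + 18.7*1.2 = -46.16
Numerator imag = 18.7*3.5 - (-19.6)*1.2 = 88.97
Denominator = 13.69
Re(z) = -46.16/13.69 = -3.3718
Im(z) = 88.97/13.69 = 6.4989

Re(z) = -3.3718, Im(z) = 6.4989


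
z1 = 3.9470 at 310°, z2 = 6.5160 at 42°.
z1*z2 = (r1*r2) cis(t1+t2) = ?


r = 3.9470 * 6.5160 = 25.7187
theta = 310° + 42° = 352° = 352° (mod 360)

25.7187 cis(352°)


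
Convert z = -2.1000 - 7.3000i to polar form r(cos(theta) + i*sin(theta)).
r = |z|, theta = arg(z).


r = sqrt(4.41+53.29) = sqrt(57.7) = 7.5961
theta = atan2(-7.3, -2.1) = -106.0490 degrees

r = 7.5961, theta = -106.0490 degrees


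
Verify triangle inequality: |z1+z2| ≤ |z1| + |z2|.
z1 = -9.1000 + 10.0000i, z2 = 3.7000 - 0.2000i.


|z1| = sqrt((-9.1)^2 + 10^2) = sqrt(182.81) = 13.5207
|z2| = sqrt(3.7^2 + (-0.2)^2) = sqrt(13.73) = 3.7054
z1+z2 = -5.4000 + 9.8000i
|z1+z2| = sqrt(125.2) = 11.1893
|z1|+|z2| = 13.5207 + 3.7054 = 17.2261

|z1+z2| = 11.1893 ≤ |z1|+|z2| = 17.2261 (verified)


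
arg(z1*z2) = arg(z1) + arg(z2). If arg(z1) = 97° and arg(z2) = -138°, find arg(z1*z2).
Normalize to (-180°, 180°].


arg(z1*z2) = 97° - 138° = -41°
Normalized to (-180°, 180°]: -41°

-41°


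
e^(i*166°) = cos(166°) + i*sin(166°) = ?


cos(166°) = -0.9703
sin(166°) = 0.2419

e^(i*166°) = -0.9703 + 0.2419i


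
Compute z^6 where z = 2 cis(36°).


r^6 = 2^6 = 64
n*theta = 6*36° = 216° = 216° (mod 360)
a = 64*cos(216°) = -51.7771
b = 64*sin(216°) = -37.6183

64 cis(216°) = -51.7771 - 37.6183i


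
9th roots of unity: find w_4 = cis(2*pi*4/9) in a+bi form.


Angle = 360*4/9 = 160°
a = cos(160°) = -0.9397
b = sin(160°) = 0.3420

-0.9397 + 0.3420i


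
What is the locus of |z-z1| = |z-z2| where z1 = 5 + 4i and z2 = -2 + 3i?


Equal distances means the locus is the perpendicular bisector of z1 and z2.
Midpoint = ((5+(-2))/2, (4+3)/2) = (1.5000, 3.5000)

Perpendicular bisector through (1.5000, 3.5000)


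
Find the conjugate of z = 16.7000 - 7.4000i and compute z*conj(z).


z_bar = 16.7000 + 7.4000i
z*z_bar = 16.7^2 + (-7.4)^2 = 278.89 + 54.76 = 333.65

z_bar = 16.7000 + 7.4000i, z*z_bar = 333.65


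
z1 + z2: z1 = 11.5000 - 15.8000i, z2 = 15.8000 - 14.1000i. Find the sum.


Real: 11.5 + 15.8 = 27.3
Imag: -15.8 - 14.1 = -29.9

27.3000 - 29.9000i


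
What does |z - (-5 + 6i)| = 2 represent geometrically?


|z - z0| = r is a circle with center z0 and radius r.
Center = (-5, 6), radius = 2

Circle with center (-5, 6) and radius 2


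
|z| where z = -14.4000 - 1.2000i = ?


|z| = sqrt((-14.4)^2 + (-1.2)^2) = sqrt(207.36 + 1.44) = sqrt(208.8) = 14.4499

|z| = 14.4499


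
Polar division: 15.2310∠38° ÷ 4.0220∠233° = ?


r = 15.2310 / 4.0220 = 3.7869
theta = 38° - 233° = -195° = 165° (mod 360)

3.7869 cis(165°)


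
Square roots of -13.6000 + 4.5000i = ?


|z| = sqrt(184.96+20.25) = 14.3252
sqrt((|z|+a)/2) = sqrt((14.3252+(-13.6))/2) = sqrt(0.3626) = 0.6021
sqrt((|z|-a)/2) = sqrt((14.3252-(-13.6))/2) = sqrt(13.9626) = 3.7367

±(0.6021 + 3.7367i) i.e. 0.6021 + 3.7367i and -0.6021 - 3.7367i


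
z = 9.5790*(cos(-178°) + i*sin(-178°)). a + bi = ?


a = 9.5790*cos(-178°) = 9.5790*(-0.99939) = -9.5732
b = 9.5790*sin(-178°) = 9.5790*(-0.0349) = -0.3343

-9.5732 - 0.3343i


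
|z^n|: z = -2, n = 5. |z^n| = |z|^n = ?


|z| = sqrt(4+0) = sqrt(4) = 2
|z^5| = |z|^5 = 2^5 = 32

|z^5| = 32


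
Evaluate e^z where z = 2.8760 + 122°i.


e^2.8760 = 17.74316
cos(122°) = -0.529919
sin(122°) = 0.84805
Real = 17.74316*(-0.529919) = -9.4024
Imag = 17.74316*0.84805 = 15.0471

-9.4024 + 15.0471i


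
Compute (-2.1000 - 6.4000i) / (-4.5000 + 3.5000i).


Conjugate of z2 = -4.5000 - 3.5000i
Numerator: (-2.1000 - 6.4000i)(-4.5000 - 3.5000i) = -12.9500 + 36.1500i
Denominator: (-4.5)^2 + 3.5^2 = 32.5
Result = (-12.9500 + 36.1500i)/32.5

-0.3985 + 1.1123i


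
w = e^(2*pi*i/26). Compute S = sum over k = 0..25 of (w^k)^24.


The roots are w_k = w^k with w = e^(2*pi*i/26), and (w^k)^24 = (w^24)^k.
So S = 1 + u + u^2 + ... + u^(25) with u = w^24.
24 = 0*26 + 24, so 24 is not a multiple of 26: u = w^24 ≠ 1 (w is a primitive 26th root), while u^26 = (w^26)^24 = 1.
Geometric series: S = (1 - u^26)/(1 - u) = (1 - 1)/(1 - u) = 0

S = 0


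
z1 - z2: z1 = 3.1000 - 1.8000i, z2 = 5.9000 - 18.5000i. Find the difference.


Real: 3.1 - 5.9 = -2.8
Imag: -1.8 + 18.5 = 16.7

-2.8000 + 16.7000i


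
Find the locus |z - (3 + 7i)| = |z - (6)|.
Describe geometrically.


Equal distances means the locus is the perpendicular bisector of z1 and z2.
Midpoint = ((3+6)/2, (7+0)/2) = (4.5000, 3.5000)

Perpendicular bisector through (4.5000, 3.5000)


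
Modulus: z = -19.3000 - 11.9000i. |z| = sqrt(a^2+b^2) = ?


|z| = sqrt((-19.3)^2 + (-11.9)^2) = sqrt(372.49 + 141.61) = sqrt(514.1) = 22.6738

|z| = 22.6738


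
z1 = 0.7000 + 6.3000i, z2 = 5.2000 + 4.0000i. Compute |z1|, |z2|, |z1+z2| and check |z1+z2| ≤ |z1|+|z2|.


|z1| = sqrt(0.7^2 + 6.3^2) = sqrt(40.18) = 6.3388
|z2| = sqrt(5.2^2 + 4^2) = sqrt(43.04) = 6.5605
z1+z2 = 5.9000 + 10.3000i
|z1+z2| = sqrt(140.9) = 11.8701
|z1|+|z2| = 6.3388 + 6.5605 = 12.8993

|z1+z2| = 11.8701 ≤ |z1|+|z2| = 12.8993 (verified)


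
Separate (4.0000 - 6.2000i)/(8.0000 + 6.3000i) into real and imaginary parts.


Multiply by conjugate: (4.0000 - 6.2000i)(8.0000 - 6.3000i) / (8^2 + 6.3^2)
Numerator real = 4*8 - (6.2)*6.3 = -7.06
Numerator imag = -6.2*8 - 4*6.3 = -74.8
Denominator = 103.69
Re(z) = -7.06/103.69 = -0.0681
Im(z) = -74.8/103.69 = -0.7214

Re(z) = -0.0681, Im(z) = -0.7214


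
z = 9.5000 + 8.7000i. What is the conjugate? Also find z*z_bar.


z_bar = 9.5000 - 8.7000i
z*z_bar = 9.5^2 + 8.7^2 = 90.25 + 75.69 = 165.94

z_bar = 9.5000 - 8.7000i, z*z_bar = 165.94


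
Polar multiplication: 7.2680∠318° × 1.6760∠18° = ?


r = 7.2680 * 1.6760 = 12.1812
theta = 318° + 18° = 336° = 336° (mod 360)

12.1812 cis(336°)


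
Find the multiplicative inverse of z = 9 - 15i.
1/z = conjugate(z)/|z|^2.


|z|^2 = 81+225 = 306
1/z = (9 + 15i)/306

1/z = 0.0294 + 0.0490i


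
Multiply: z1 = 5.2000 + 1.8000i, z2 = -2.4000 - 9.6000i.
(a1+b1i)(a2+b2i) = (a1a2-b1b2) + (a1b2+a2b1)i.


Real = 5.2*(-2.4) - 1.8*(-9.6) = -12.48 - (-17.28) = 4.8
Imag = 5.2*(-9.6) - (2.4)*1.8 = -49.92 - (4.32) = -54.24

4.8000 - 54.2400i


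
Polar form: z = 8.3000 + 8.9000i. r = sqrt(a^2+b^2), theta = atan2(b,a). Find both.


r = sqrt(68.89+79.21) = sqrt(148.1) = 12.1696
theta = atan2(8.9, 8.3) = 46.9979 degrees

r = 12.1696, theta = 46.9979 degrees


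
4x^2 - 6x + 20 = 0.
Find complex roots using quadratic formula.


disc = (-6)^2 - 4*4*20 = 36 - 320 = -284
sqrt(|disc|) = sqrt(284) = 16.8523
Real part = 6/(2*4) = 0.7500
Imag part = 16.8523/(2*4) = 2.1065

0.7500 ± 2.1065i
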